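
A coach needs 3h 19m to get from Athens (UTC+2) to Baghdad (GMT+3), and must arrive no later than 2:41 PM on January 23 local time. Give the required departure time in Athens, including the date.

10:22 AM on Jan 23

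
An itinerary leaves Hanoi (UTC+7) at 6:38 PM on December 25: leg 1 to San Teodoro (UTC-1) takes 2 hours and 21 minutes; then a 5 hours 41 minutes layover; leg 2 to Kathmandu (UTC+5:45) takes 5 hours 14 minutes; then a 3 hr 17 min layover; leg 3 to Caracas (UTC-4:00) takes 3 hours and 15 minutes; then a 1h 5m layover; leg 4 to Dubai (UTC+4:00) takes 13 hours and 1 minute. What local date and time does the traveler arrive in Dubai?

Convert departure to UTC: 6:38 PM − 7:00 = 11:38 AM UTC on Dec 25.
Add 2 hours and 21 minutes leg 1 → 1:59 PM UTC.
Add 5 hours 41 minutes layover in San Teodoro → 7:40 PM UTC.
Add 5 hours 14 minutes leg 2 → 12:54 AM UTC (Dec 26).
Add 3 hours 17 minutes layover in Kathmandu → 4:11 AM UTC.
Add 3 hours 15 minutes leg 3 → 7:26 AM UTC.
Add 1 hour and 5 minutes layover in Caracas → 8:31 AM UTC.
Add 13 hours 1 minute leg 4 → 9:32 PM UTC.
Dubai is UTC+4:00, so local arrival = 9:32 PM + 4:00 = 1:32 AM on Dec 27.

1:32 AM on Dec 27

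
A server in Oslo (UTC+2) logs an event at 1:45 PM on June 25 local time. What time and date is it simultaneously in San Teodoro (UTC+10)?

9:45 PM on Jun 25

In UTC: 1:45 PM − 2:00 = 11:45 AM on Jun 25.
San Teodoro is UTC+10:00: 11:45 AM + 10:00 = 9:45 PM on Jun 25.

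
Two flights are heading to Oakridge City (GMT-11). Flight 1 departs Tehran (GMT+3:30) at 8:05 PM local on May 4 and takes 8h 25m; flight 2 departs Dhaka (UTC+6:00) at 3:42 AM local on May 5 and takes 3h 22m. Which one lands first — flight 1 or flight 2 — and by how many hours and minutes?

the first, by 4 minutes

Flight 1 in UTC: 8:05 PM − 3:30 = 4:35 PM on May 4.
+8 hours 25 minutes → arrive 1:00 AM UTC on May 5.
Flight 2 in UTC: 3:42 AM − 6:00 = 9:42 PM on May 4.
+3 hours and 22 minutes → arrive 1:04 AM UTC on May 5.
Flight 1 lands earlier by 4 minutes.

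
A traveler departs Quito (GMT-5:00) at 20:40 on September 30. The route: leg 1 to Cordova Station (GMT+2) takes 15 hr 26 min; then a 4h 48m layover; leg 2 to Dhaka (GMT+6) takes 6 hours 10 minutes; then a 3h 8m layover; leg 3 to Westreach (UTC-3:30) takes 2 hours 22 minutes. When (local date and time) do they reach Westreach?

Convert departure to UTC: 20:40 + 5:00 = 01:40 UTC on Oct 1.
Add 15 hours and 26 minutes leg 1 → 17:06 UTC.
Add 4 hours 48 minutes layover in Cordova Station → 21:54 UTC.
Add 6 hours 10 minutes leg 2 → 04:04 UTC (Oct 2).
Add 3 hours and 8 minutes layover in Dhaka → 07:12 UTC.
Add 2 hours and 22 minutes leg 3 → 09:34 UTC.
Westreach is UTC−3:30, so local arrival = 09:34 − 3:30 = 06:04 on Oct 2.

06:04 on Oct 2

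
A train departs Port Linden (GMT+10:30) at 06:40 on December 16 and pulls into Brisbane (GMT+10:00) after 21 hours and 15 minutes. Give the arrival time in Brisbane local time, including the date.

Brisbane is 0:30 behind Port Linden.
After 21 hours and 15 minutes it is 03:55 (Dec 17) in Port Linden.
Shift by the zone difference: 03:55 − 0:30 = 03:25 on Dec 17 in Brisbane.

03:25 on December 17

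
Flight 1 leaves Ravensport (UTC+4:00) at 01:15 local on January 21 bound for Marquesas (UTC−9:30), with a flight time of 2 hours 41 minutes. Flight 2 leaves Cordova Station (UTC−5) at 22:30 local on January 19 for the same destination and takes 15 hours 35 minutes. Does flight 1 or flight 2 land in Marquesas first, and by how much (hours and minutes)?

Flight 1 in UTC: 01:15 − 4:00 = 21:15 on Jan 20.
+2 hours and 41 minutes → arrive 23:56 UTC on Jan 20.
Flight 2 in UTC: 22:30 + 5:00 = 03:30 on Jan 20.
+15 hours 35 minutes → arrive 19:05 UTC on Jan 20.
Flight 2 lands earlier by 4 hours 51 minutes.

the second, by 4 hours 51 minutes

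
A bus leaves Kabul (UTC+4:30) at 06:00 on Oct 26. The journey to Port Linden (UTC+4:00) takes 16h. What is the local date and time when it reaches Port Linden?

21:30 on Oct 26

Convert departure to UTC: 06:00 − 4:30 = 01:30 UTC on Oct 26.
Add 16 hours travel time → 17:30 UTC.
Port Linden is UTC+4:00, so local arrival = 17:30 + 4:00 = 21:30 on Oct 26.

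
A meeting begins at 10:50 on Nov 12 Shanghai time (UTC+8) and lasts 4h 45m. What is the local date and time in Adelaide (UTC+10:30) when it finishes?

Convert start to UTC: 10:50 − 8:00 = 02:50 UTC on Nov 12.
Add 4 hours and 45 minutes duration → 07:35 UTC.
Adelaide is UTC+10:30, so local end time = 07:35 + 10:30 = 18:05 on Nov 12.

18:05 on November 12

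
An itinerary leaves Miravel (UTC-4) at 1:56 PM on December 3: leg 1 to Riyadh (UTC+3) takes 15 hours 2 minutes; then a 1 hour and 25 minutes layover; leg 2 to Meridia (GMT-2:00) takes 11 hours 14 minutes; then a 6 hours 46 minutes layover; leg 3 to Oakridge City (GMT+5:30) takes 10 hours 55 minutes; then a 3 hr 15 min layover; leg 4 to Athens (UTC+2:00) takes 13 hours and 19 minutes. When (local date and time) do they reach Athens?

Convert departure to UTC: 1:56 PM + 4:00 = 5:56 PM UTC on Dec 3.
Add 15 hours and 2 minutes leg 1 → 8:58 AM UTC (Dec 4).
Add 1 hour and 25 minutes layover in Riyadh → 10:23 AM UTC.
Add 11 hours 14 minutes leg 2 → 9:37 PM UTC.
Add 6 hours 46 minutes layover in Meridia → 4:23 AM UTC (Dec 5).
Add 10 hours 55 minutes leg 3 → 3:18 PM UTC.
Add 3 hours 15 minutes layover in Oakridge City → 6:33 PM UTC.
Add 13 hours 19 minutes leg 4 → 7:52 AM UTC (Dec 6).
Athens is UTC+2:00, so local arrival = 7:52 AM + 2:00 = 9:52 AM on Dec 6.

9:52 AM on December 6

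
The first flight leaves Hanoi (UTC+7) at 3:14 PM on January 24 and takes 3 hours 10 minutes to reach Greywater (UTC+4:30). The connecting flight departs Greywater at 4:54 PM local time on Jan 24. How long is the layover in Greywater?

1 hour

Convert departure to UTC: 3:14 PM − 7:00 = 8:14 AM UTC on Jan 24.
Add 3 hours and 10 minutes flight time → 11:24 AM UTC.
Greywater is UTC+4:30, so local arrival = 11:24 AM + 4:30 = 3:54 PM on Jan 24.
Layover = 4:54 PM − 3:54 PM = 1 hour.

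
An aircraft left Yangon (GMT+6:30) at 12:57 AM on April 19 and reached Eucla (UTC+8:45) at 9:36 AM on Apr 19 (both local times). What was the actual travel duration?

6 hours 24 minutes

Departure in UTC: 12:57 AM − 6:30 = 6:27 PM on Apr 18.
Arrival in UTC: 9:36 AM − 8:45 = 12:51 AM on Apr 19.
Elapsed = 12:51 AM − 6:27 PM (+1 day) = 6 hours 24 minutes.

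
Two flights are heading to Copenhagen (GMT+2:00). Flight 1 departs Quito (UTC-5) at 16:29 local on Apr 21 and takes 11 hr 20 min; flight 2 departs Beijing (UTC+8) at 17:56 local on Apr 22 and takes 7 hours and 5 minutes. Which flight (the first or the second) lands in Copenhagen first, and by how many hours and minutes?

the first, by 8 hours 12 minutes

Flight 1 in UTC: 16:29 + 5:00 = 21:29 on Apr 21.
+11 hours 20 minutes → arrive 08:49 UTC on Apr 22.
Flight 2 in UTC: 17:56 − 8:00 = 09:56 on Apr 22.
+7 hours 5 minutes → arrive 17:01 UTC on Apr 22.
Flight 1 lands earlier by 8 hours 12 minutes.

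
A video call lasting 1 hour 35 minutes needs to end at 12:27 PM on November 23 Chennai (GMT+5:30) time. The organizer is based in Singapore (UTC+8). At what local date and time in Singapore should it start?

1:22 PM on November 23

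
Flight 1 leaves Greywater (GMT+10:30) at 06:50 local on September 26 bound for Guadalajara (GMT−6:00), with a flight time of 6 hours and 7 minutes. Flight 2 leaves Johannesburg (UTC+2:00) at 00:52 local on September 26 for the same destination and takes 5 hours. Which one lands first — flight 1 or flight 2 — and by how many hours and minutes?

the first, by 1 hour 25 minutes

Flight 1 in UTC: 06:50 − 10:30 = 20:20 on Sep 25.
+6 hours 7 minutes → arrive 02:27 UTC on Sep 26.
Flight 2 in UTC: 00:52 − 2:00 = 22:52 on Sep 25.
+5 hours → arrive 03:52 UTC on Sep 26.
Flight 1 lands earlier by 1 hour 25 minutes.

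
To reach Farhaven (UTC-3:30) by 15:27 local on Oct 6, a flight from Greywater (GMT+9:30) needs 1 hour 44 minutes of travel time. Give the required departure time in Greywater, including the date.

Target arrival in UTC: 15:27 + 3:30 = 18:57 on Oct 6.
Subtract 1 hour and 44 minutes → departure 17:13 UTC on Oct 6.
Greywater is UTC+9:30: 17:13 + 9:30 = 02:43 on Oct 7.

02:43 on Oct 7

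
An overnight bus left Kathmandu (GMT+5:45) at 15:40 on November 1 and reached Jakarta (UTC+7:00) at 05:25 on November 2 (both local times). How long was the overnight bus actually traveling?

Departure in UTC: 15:40 − 5:45 = 09:55 on Nov 1.
Arrival in UTC: 05:25 − 7:00 = 22:25 on Nov 1.
Elapsed = 22:25 − 09:55 = 12 hours 30 minutes.

12 hours 30 minutes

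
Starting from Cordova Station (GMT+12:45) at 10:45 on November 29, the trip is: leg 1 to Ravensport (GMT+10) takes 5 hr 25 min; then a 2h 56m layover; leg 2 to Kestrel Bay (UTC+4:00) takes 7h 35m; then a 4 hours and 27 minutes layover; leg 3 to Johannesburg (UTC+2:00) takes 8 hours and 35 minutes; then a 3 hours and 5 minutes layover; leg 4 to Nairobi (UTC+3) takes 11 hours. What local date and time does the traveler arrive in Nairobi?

20:03 on Nov 30

Convert departure to UTC: 10:45 − 12:45 = 22:00 UTC on Nov 28.
Add 5 hours and 25 minutes leg 1 → 03:25 UTC (Nov 29).
Add 2 hours and 56 minutes layover in Ravensport → 06:21 UTC.
Add 7 hours 35 minutes leg 2 → 13:56 UTC.
Add 4 hours 27 minutes layover in Kestrel Bay → 18:23 UTC.
Add 8 hours 35 minutes leg 3 → 02:58 UTC (Nov 30).
Add 3 hours and 5 minutes layover in Johannesburg → 06:03 UTC.
Add 11 hours leg 4 → 17:03 UTC.
Nairobi is UTC+3:00, so local arrival = 17:03 + 3:00 = 20:03 on Nov 30.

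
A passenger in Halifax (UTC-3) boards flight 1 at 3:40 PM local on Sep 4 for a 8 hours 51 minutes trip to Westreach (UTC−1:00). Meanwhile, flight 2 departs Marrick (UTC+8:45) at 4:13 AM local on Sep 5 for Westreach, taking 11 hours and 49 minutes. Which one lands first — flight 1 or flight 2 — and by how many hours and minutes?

the first, by 3 hours 46 minutes

Flight 1 in UTC: 3:40 PM + 3:00 = 6:40 PM on Sep 4.
+8 hours and 51 minutes → arrive 3:31 AM UTC on Sep 5.
Flight 2 in UTC: 4:13 AM − 8:45 = 7:28 PM on Sep 4.
+11 hours 49 minutes → arrive 7:17 AM UTC on Sep 5.
Flight 1 lands earlier by 3 hours 46 minutes.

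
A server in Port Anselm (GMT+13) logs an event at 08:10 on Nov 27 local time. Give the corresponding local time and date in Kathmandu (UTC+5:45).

00:55 on November 27

Kathmandu is 7:15 behind Port Anselm.
Shift by the zone difference: 08:10 − 7:15 = 00:55 on Nov 27 in Kathmandu.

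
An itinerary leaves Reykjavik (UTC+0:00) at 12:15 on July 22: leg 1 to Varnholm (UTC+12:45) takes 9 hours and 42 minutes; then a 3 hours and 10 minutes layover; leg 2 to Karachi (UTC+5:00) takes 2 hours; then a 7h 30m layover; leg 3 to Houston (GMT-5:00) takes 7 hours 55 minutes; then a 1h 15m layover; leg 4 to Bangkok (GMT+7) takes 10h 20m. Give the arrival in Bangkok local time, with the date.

13:07 on July 24

Reykjavik is at UTC+0, so departure is already 12:15 UTC on Jul 22.
Add 9 hours 42 minutes leg 1 → 21:57 UTC.
Add 3 hours 10 minutes layover in Varnholm → 01:07 UTC (Jul 23).
Add 2 hours leg 2 → 03:07 UTC.
Add 7 hours and 30 minutes layover in Karachi → 10:37 UTC.
Add 7 hours and 55 minutes leg 3 → 18:32 UTC.
Add 1 hour and 15 minutes layover in Houston → 19:47 UTC.
Add 10 hours 20 minutes leg 4 → 06:07 UTC (Jul 24).
Bangkok is UTC+7:00, so local arrival = 06:07 + 7:00 = 13:07 on Jul 24.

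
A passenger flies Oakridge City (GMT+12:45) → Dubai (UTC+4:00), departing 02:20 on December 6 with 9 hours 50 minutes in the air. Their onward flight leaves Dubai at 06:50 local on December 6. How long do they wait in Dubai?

Convert departure to UTC: 02:20 − 12:45 = 13:35 UTC on Dec 5.
Add 9 hours 50 minutes flight time → 23:25 UTC.
Dubai is UTC+4:00, so local arrival = 23:25 + 4:00 = 03:25 on Dec 6.
Layover = 06:50 − 03:25 = 3 hours 25 minutes.

3 hours 25 minutes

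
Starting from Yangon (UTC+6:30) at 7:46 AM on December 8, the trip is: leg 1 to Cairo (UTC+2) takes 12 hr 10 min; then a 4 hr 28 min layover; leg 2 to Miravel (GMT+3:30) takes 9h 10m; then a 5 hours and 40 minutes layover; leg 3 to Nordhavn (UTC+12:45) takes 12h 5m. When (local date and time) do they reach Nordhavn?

Convert departure to UTC: 7:46 AM − 6:30 = 1:16 AM UTC on Dec 8.
Add 12 hours 10 minutes leg 1 → 1:26 PM UTC.
Add 4 hours 28 minutes layover in Cairo → 5:54 PM UTC.
Add 9 hours 10 minutes leg 2 → 3:04 AM UTC (Dec 9).
Add 5 hours 40 minutes layover in Miravel → 8:44 AM UTC.
Add 12 hours 5 minutes leg 3 → 8:49 PM UTC.
Nordhavn is UTC+12:45, so local arrival = 8:49 PM + 12:45 = 9:34 AM on Dec 10.

9:34 AM on Dec 10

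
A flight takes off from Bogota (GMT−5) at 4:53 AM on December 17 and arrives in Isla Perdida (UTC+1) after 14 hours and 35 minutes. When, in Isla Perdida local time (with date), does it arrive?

Convert departure to UTC: 4:53 AM + 5:00 = 9:53 AM UTC on Dec 17.
Add 14 hours and 35 minutes travel time → 12:28 AM UTC (Dec 18).
Isla Perdida is UTC+1:00, so local arrival = 12:28 AM + 1:00 = 1:28 AM on Dec 18.

1:28 AM on Dec 18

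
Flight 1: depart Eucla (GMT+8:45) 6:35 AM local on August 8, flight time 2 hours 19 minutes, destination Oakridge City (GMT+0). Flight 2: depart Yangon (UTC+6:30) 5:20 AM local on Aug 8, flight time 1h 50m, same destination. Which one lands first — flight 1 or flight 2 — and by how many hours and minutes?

Flight 1 in UTC: 6:35 AM − 8:45 = 9:50 PM on Aug 7.
+2 hours 19 minutes → arrive 12:09 AM UTC on Aug 8.
Flight 2 in UTC: 5:20 AM − 6:30 = 10:50 PM on Aug 7.
+1 hour 50 minutes → arrive 12:40 AM UTC on Aug 8.
Flight 1 lands earlier by 31 minutes.

the first, by 31 minutes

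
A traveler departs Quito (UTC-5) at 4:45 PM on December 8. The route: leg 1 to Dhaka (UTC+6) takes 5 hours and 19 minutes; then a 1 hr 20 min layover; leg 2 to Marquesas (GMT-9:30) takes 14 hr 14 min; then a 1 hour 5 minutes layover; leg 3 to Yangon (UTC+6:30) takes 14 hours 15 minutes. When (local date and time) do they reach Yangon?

4:28 PM on December 10

Convert departure to UTC: 4:45 PM + 5:00 = 9:45 PM UTC on Dec 8.
Add 5 hours and 19 minutes leg 1 → 3:04 AM UTC (Dec 9).
Add 1 hour 20 minutes layover in Dhaka → 4:24 AM UTC.
Add 14 hours and 14 minutes leg 2 → 6:38 PM UTC.
Add 1 hour and 5 minutes layover in Marquesas → 7:43 PM UTC.
Add 14 hours 15 minutes leg 3 → 9:58 AM UTC (Dec 10).
Yangon is UTC+6:30, so local arrival = 9:58 AM + 6:30 = 4:28 PM on Dec 10.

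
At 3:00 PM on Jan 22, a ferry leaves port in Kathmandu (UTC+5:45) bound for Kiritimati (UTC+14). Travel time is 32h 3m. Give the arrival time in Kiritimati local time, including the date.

7:18 AM on January 24

Kiritimati is 8:15 ahead of Kathmandu.
After 32 hours and 3 minutes it is 11:03 PM (Jan 23) in Kathmandu.
Shift by the zone difference: 11:03 PM + 8:15 = 7:18 AM on Jan 24 in Kiritimati.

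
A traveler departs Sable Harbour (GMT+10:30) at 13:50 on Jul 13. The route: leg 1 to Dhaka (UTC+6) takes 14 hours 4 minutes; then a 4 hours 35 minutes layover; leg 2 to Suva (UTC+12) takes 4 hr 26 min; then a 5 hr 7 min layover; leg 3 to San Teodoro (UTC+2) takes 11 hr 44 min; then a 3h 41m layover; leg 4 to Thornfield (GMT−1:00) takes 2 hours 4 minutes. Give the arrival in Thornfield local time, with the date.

Convert departure to UTC: 13:50 − 10:30 = 03:20 UTC on Jul 13.
Add 14 hours and 4 minutes leg 1 → 17:24 UTC.
Add 4 hours and 35 minutes layover in Dhaka → 21:59 UTC.
Add 4 hours and 26 minutes leg 2 → 02:25 UTC (Jul 14).
Add 5 hours 7 minutes layover in Suva → 07:32 UTC.
Add 11 hours 44 minutes leg 3 → 19:16 UTC.
Add 3 hours 41 minutes layover in San Teodoro → 22:57 UTC.
Add 2 hours and 4 minutes leg 4 → 01:01 UTC (Jul 15).
Thornfield is UTC−1:00, so local arrival = 01:01 − 1:00 = 00:01 on Jul 15.

00:01 on July 15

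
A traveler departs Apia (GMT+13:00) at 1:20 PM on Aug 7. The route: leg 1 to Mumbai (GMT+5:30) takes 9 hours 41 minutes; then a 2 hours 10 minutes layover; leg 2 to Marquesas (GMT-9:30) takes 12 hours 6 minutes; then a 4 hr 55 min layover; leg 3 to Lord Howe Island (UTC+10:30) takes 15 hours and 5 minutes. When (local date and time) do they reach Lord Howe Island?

6:47 AM on August 9

Convert departure to UTC: 1:20 PM − 13:00 = 12:20 AM UTC on Aug 7.
Add 9 hours and 41 minutes leg 1 → 10:01 AM UTC.
Add 2 hours 10 minutes layover in Mumbai → 12:11 PM UTC.
Add 12 hours and 6 minutes leg 2 → 12:17 AM UTC (Aug 8).
Add 4 hours and 55 minutes layover in Marquesas → 5:12 AM UTC.
Add 15 hours 5 minutes leg 3 → 8:17 PM UTC.
Lord Howe Island is UTC+10:30, so local arrival = 8:17 PM + 10:30 = 6:47 AM on Aug 9.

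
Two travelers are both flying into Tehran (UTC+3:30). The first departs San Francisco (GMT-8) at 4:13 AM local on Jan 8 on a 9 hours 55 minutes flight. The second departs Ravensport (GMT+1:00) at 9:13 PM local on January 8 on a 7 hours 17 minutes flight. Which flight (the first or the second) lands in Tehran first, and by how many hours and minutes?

Flight 1 in UTC: 4:13 AM + 8:00 = 12:13 PM on Jan 8.
+9 hours and 55 minutes → arrive 10:08 PM UTC on Jan 8.
Flight 2 in UTC: 9:13 PM − 1:00 = 8:13 PM on Jan 8.
+7 hours 17 minutes → arrive 3:30 AM UTC on Jan 9.
Flight 1 lands earlier by 5 hours 22 minutes.

the first, by 5 hours 22 minutes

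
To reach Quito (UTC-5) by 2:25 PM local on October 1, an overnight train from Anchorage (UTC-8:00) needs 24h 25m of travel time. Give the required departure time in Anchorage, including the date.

11:00 AM on September 30

Target arrival in UTC: 2:25 PM + 5:00 = 7:25 PM on Oct 1.
Subtract 24 hours 25 minutes → departure 7:00 PM UTC on Sep 30.
Anchorage is UTC−8:00: 7:00 PM − 8:00 = 11:00 AM on Sep 30.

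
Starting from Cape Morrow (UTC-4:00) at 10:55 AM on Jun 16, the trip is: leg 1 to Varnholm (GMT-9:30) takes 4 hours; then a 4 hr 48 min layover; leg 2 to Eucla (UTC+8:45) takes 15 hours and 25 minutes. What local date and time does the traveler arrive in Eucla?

Convert departure to UTC: 10:55 AM + 4:00 = 2:55 PM UTC on Jun 16.
Add 4 hours leg 1 → 6:55 PM UTC.
Add 4 hours and 48 minutes layover in Varnholm → 11:43 PM UTC.
Add 15 hours 25 minutes leg 2 → 3:08 PM UTC (Jun 17).
Eucla is UTC+8:45, so local arrival = 3:08 PM + 8:45 = 11:53 PM on Jun 17.

11:53 PM on Jun 17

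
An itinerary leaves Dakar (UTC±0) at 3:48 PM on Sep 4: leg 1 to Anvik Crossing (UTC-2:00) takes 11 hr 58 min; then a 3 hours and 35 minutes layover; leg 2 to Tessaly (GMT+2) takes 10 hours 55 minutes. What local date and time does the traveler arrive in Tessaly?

Dakar is at UTC+0, so departure is already 3:48 PM UTC on Sep 4.
Add 11 hours and 58 minutes leg 1 → 3:46 AM UTC (Sep 5).
Add 3 hours 35 minutes layover in Anvik Crossing → 7:21 AM UTC.
Add 10 hours 55 minutes leg 2 → 6:16 PM UTC.
Tessaly is UTC+2:00, so local arrival = 6:16 PM + 2:00 = 8:16 PM on Sep 5.

8:16 PM on September 5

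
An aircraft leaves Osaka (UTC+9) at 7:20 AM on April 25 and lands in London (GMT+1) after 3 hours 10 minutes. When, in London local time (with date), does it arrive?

2:30 AM on April 25

London is 8:00 behind Osaka.
After 3 hours 10 minutes it is 10:30 AM in Osaka.
Shift by the zone difference: 10:30 AM − 8:00 = 2:30 AM on Apr 25 in London.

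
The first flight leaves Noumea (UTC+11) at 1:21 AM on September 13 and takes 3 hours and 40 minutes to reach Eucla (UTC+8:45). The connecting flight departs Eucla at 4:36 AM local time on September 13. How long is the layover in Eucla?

1 hour 50 minutes

Convert departure to UTC: 1:21 AM − 11:00 = 2:21 PM UTC on Sep 12.
Add 3 hours and 40 minutes flight time → 6:01 PM UTC.
Eucla is UTC+8:45, so local arrival = 6:01 PM + 8:45 = 2:46 AM on Sep 13.
Layover = 4:36 AM − 2:46 AM = 1 hour 50 minutes.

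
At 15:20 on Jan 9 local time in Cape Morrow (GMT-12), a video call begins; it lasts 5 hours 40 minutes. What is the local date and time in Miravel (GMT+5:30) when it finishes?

Convert start to UTC: 15:20 + 12:00 = 03:20 UTC on Jan 10.
Add 5 hours 40 minutes duration → 09:00 UTC.
Miravel is UTC+5:30, so local end time = 09:00 + 5:30 = 14:30 on Jan 10.

14:30 on Jan 10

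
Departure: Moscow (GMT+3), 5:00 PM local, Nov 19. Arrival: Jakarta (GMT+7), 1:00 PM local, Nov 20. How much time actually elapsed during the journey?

Departure in UTC: 5:00 PM − 3:00 = 2:00 PM on Nov 19.
Arrival in UTC: 1:00 PM − 7:00 = 6:00 AM on Nov 20.
Elapsed = 6:00 AM − 2:00 PM (+1 day) = 16 hours.

16 hours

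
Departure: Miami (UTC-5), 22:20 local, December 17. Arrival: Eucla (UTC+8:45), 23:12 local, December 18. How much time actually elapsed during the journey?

Eucla is 13:45 ahead of Miami.
Clock-face elapsed time (ignoring zones) is 24 hours 52 minutes.
Actual elapsed = 24 hours 52 minutes − 13:45 = 11 hours 7 minutes.

11 hours 7 minutes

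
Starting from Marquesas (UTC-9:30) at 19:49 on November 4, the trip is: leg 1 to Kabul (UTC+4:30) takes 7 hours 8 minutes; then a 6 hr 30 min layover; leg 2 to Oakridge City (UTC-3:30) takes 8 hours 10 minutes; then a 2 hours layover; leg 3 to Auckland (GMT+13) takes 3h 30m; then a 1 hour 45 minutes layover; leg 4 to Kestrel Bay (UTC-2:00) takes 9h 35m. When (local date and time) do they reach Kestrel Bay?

Convert departure to UTC: 19:49 + 9:30 = 05:19 UTC on Nov 5.
Add 7 hours and 8 minutes leg 1 → 12:27 UTC.
Add 6 hours 30 minutes layover in Kabul → 18:57 UTC.
Add 8 hours 10 minutes leg 2 → 03:07 UTC (Nov 6).
Add 2 hours layover in Oakridge City → 05:07 UTC.
Add 3 hours and 30 minutes leg 3 → 08:37 UTC.
Add 1 hour 45 minutes layover in Auckland → 10:22 UTC.
Add 9 hours and 35 minutes leg 4 → 19:57 UTC.
Kestrel Bay is UTC−2:00, so local arrival = 19:57 − 2:00 = 17:57 on Nov 6.

17:57 on Nov 6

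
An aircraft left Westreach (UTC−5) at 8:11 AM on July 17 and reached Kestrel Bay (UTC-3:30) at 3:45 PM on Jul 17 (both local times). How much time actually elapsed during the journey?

6 hours 4 minutes

Departure in UTC: 8:11 AM + 5:00 = 1:11 PM on Jul 17.
Arrival in UTC: 3:45 PM + 3:30 = 7:15 PM on Jul 17.
Elapsed = 7:15 PM − 1:11 PM = 6 hours 4 minutes.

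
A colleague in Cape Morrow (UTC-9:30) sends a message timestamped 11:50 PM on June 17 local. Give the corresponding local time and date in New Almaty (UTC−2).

7:20 AM on Jun 18

In UTC: 11:50 PM + 9:30 = 9:20 AM on Jun 18.
New Almaty is UTC−2:00: 9:20 AM − 2:00 = 7:20 AM on Jun 18.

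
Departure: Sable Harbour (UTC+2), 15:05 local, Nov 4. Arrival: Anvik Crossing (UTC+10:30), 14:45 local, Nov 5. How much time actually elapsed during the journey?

Departure in UTC: 15:05 − 2:00 = 13:05 on Nov 4.
Arrival in UTC: 14:45 − 10:30 = 04:15 on Nov 5.
Elapsed = 04:15 − 13:05 (+1 day) = 15 hours 10 minutes.

15 hours 10 minutes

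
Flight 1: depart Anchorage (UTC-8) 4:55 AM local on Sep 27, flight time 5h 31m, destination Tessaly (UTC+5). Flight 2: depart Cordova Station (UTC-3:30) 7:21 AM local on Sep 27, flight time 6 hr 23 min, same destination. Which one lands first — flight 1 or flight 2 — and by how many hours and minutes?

the second, by 1 hour 12 minutes

Flight 1 in UTC: 4:55 AM + 8:00 = 12:55 PM on Sep 27.
+5 hours and 31 minutes → arrive 6:26 PM UTC on Sep 27.
Flight 2 in UTC: 7:21 AM + 3:30 = 10:51 AM on Sep 27.
+6 hours 23 minutes → arrive 5:14 PM UTC on Sep 27.
Flight 2 lands earlier by 1 hour 12 minutes.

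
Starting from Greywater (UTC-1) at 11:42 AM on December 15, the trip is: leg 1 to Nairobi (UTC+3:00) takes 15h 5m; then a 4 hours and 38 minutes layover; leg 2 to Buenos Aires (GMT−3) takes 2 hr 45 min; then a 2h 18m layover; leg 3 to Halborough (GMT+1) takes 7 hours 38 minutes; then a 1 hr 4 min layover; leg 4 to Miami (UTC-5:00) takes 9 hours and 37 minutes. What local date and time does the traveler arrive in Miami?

Convert departure to UTC: 11:42 AM + 1:00 = 12:42 PM UTC on Dec 15.
Add 15 hours and 5 minutes leg 1 → 3:47 AM UTC (Dec 16).
Add 4 hours and 38 minutes layover in Nairobi → 8:25 AM UTC.
Add 2 hours 45 minutes leg 2 → 11:10 AM UTC.
Add 2 hours 18 minutes layover in Buenos Aires → 1:28 PM UTC.
Add 7 hours 38 minutes leg 3 → 9:06 PM UTC.
Add 1 hour and 4 minutes layover in Halborough → 10:10 PM UTC.
Add 9 hours and 37 minutes leg 4 → 7:47 AM UTC (Dec 17).
Miami is UTC−5:00, so local arrival = 7:47 AM − 5:00 = 2:47 AM on Dec 17.

2:47 AM on Dec 17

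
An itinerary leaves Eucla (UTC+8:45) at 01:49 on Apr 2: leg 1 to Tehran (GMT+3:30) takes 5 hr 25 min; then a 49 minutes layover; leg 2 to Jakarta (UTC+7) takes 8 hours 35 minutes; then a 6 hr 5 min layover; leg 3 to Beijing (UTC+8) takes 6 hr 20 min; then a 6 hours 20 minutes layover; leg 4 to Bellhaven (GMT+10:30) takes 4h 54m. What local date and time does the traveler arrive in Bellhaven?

18:02 on Apr 3

Convert departure to UTC: 01:49 − 8:45 = 17:04 UTC on Apr 1.
Add 5 hours 25 minutes leg 1 → 22:29 UTC.
Add 49 minutes layover in Tehran → 23:18 UTC.
Add 8 hours and 35 minutes leg 2 → 07:53 UTC (Apr 2).
Add 6 hours and 5 minutes layover in Jakarta → 13:58 UTC.
Add 6 hours 20 minutes leg 3 → 20:18 UTC.
Add 6 hours and 20 minutes layover in Beijing → 02:38 UTC (Apr 3).
Add 4 hours and 54 minutes leg 4 → 07:32 UTC.
Bellhaven is UTC+10:30, so local arrival = 07:32 + 10:30 = 18:02 on Apr 3.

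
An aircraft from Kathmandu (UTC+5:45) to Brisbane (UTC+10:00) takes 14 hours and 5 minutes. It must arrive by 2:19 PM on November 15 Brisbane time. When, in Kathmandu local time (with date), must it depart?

7:59 PM on November 14

Target arrival in UTC: 2:19 PM − 10:00 = 4:19 AM on Nov 15.
Subtract 14 hours and 5 minutes → departure 2:14 PM UTC on Nov 14.
Kathmandu is UTC+5:45: 2:14 PM + 5:45 = 7:59 PM on Nov 14.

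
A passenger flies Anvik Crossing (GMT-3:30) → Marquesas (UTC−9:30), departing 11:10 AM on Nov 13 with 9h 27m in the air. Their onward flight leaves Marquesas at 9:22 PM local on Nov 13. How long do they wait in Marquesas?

6 hours 45 minutes

Convert departure to UTC: 11:10 AM + 3:30 = 2:40 PM UTC on Nov 13.
Add 9 hours 27 minutes flight time → 12:07 AM UTC (Nov 14).
Marquesas is UTC−9:30, so local arrival = 12:07 AM − 9:30 = 2:37 PM on Nov 13.
Layover = 9:22 PM − 2:37 PM = 6 hours 45 minutes.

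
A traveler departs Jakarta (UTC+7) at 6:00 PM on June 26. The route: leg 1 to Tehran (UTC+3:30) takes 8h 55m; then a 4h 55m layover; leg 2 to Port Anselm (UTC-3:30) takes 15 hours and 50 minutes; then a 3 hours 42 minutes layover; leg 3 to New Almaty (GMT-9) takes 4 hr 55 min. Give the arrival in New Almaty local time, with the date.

4:17 PM on Jun 27

Convert departure to UTC: 6:00 PM − 7:00 = 11:00 AM UTC on Jun 26.
Add 8 hours 55 minutes leg 1 → 7:55 PM UTC.
Add 4 hours and 55 minutes layover in Tehran → 12:50 AM UTC (Jun 27).
Add 15 hours and 50 minutes leg 2 → 4:40 PM UTC.
Add 3 hours 42 minutes layover in Port Anselm → 8:22 PM UTC.
Add 4 hours and 55 minutes leg 3 → 1:17 AM UTC (Jun 28).
New Almaty is UTC−9:00, so local arrival = 1:17 AM − 9:00 = 4:17 PM on Jun 27.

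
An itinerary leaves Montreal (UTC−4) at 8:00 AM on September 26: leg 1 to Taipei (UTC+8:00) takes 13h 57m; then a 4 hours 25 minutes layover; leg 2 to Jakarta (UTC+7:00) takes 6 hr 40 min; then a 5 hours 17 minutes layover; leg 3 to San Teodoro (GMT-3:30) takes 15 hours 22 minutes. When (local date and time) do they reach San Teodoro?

Convert departure to UTC: 8:00 AM + 4:00 = 12:00 PM UTC on Sep 26.
Add 13 hours 57 minutes leg 1 → 1:57 AM UTC (Sep 27).
Add 4 hours 25 minutes layover in Taipei → 6:22 AM UTC.
Add 6 hours 40 minutes leg 2 → 1:02 PM UTC.
Add 5 hours 17 minutes layover in Jakarta → 6:19 PM UTC.
Add 15 hours 22 minutes leg 3 → 9:41 AM UTC (Sep 28).
San Teodoro is UTC−3:30, so local arrival = 9:41 AM − 3:30 = 6:11 AM on Sep 28.

6:11 AM on Sep 28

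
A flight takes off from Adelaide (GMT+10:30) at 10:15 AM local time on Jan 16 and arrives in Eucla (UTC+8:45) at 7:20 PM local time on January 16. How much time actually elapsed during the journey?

Eucla is 1:45 behind Adelaide.
Clock-face elapsed time (ignoring zones) is 9 hours 5 minutes.
Actual elapsed = 9 hours 5 minutes + 1:45 = 10 hours 50 minutes.

10 hours 50 minutes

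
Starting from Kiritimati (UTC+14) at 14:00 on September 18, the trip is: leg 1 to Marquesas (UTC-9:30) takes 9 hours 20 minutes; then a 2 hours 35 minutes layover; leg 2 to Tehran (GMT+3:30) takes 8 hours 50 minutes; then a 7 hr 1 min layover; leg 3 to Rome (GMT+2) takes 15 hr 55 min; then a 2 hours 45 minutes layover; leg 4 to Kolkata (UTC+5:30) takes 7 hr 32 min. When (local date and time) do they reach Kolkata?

11:28 on September 20

Convert departure to UTC: 14:00 − 14:00 = 00:00 UTC on Sep 18.
Add 9 hours and 20 minutes leg 1 → 09:20 UTC.
Add 2 hours and 35 minutes layover in Marquesas → 11:55 UTC.
Add 8 hours and 50 minutes leg 2 → 20:45 UTC.
Add 7 hours and 1 minute layover in Tehran → 03:46 UTC (Sep 19).
Add 15 hours 55 minutes leg 3 → 19:41 UTC.
Add 2 hours and 45 minutes layover in Rome → 22:26 UTC.
Add 7 hours and 32 minutes leg 4 → 05:58 UTC (Sep 20).
Kolkata is UTC+5:30, so local arrival = 05:58 + 5:30 = 11:28 on Sep 20.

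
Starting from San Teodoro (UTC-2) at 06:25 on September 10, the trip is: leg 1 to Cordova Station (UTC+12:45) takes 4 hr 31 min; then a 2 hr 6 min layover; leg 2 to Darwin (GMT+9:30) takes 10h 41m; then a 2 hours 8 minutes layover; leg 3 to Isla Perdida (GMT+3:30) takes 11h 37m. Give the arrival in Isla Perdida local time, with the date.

Convert departure to UTC: 06:25 + 2:00 = 08:25 UTC on Sep 10.
Add 4 hours and 31 minutes leg 1 → 12:56 UTC.
Add 2 hours 6 minutes layover in Cordova Station → 15:02 UTC.
Add 10 hours and 41 minutes leg 2 → 01:43 UTC (Sep 11).
Add 2 hours 8 minutes layover in Darwin → 03:51 UTC.
Add 11 hours 37 minutes leg 3 → 15:28 UTC.
Isla Perdida is UTC+3:30, so local arrival = 15:28 + 3:30 = 18:58 on Sep 11.

18:58 on September 11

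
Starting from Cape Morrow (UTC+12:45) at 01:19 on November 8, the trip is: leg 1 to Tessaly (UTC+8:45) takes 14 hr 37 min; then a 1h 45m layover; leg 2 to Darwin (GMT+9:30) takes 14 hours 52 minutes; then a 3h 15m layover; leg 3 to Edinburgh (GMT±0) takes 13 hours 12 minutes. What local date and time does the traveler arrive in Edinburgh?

12:15 on November 9

Convert departure to UTC: 01:19 − 12:45 = 12:34 UTC on Nov 7.
Add 14 hours 37 minutes leg 1 → 03:11 UTC (Nov 8).
Add 1 hour 45 minutes layover in Tessaly → 04:56 UTC.
Add 14 hours and 52 minutes leg 2 → 19:48 UTC.
Add 3 hours 15 minutes layover in Darwin → 23:03 UTC.
Add 13 hours and 12 minutes leg 3 → 12:15 UTC (Nov 9).
Edinburgh is UTC+0, so local arrival is the same: 12:15 on Nov 9.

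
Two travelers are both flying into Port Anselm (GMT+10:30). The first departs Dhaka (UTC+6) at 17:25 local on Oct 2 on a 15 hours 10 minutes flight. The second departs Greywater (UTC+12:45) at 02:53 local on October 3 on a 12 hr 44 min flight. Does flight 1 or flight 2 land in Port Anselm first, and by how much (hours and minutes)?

Flight 1 in UTC: 17:25 − 6:00 = 11:25 on Oct 2.
+15 hours 10 minutes → arrive 02:35 UTC on Oct 3.
Flight 2 in UTC: 02:53 − 12:45 = 14:08 on Oct 2.
+12 hours 44 minutes → arrive 02:52 UTC on Oct 3.
Flight 1 lands earlier by 17 minutes.

the first, by 17 minutes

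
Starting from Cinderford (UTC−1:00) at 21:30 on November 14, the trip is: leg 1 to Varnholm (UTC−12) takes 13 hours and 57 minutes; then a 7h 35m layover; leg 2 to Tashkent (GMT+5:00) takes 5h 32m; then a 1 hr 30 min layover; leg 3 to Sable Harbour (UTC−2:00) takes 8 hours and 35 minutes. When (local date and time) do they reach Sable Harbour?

Convert departure to UTC: 21:30 + 1:00 = 22:30 UTC on Nov 14.
Add 13 hours and 57 minutes leg 1 → 12:27 UTC (Nov 15).
Add 7 hours 35 minutes layover in Varnholm → 20:02 UTC.
Add 5 hours and 32 minutes leg 2 → 01:34 UTC (Nov 16).
Add 1 hour and 30 minutes layover in Tashkent → 03:04 UTC.
Add 8 hours 35 minutes leg 3 → 11:39 UTC.
Sable Harbour is UTC−2:00, so local arrival = 11:39 − 2:00 = 09:39 on Nov 16.

09:39 on November 16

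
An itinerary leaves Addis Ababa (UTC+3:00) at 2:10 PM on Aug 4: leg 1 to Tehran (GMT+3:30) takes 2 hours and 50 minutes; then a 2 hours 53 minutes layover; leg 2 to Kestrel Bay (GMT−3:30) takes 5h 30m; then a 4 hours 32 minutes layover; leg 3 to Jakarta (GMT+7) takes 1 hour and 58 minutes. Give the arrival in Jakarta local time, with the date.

11:53 AM on Aug 5

Convert departure to UTC: 2:10 PM − 3:00 = 11:10 AM UTC on Aug 4.
Add 2 hours 50 minutes leg 1 → 2:00 PM UTC.
Add 2 hours 53 minutes layover in Tehran → 4:53 PM UTC.
Add 5 hours 30 minutes leg 2 → 10:23 PM UTC.
Add 4 hours 32 minutes layover in Kestrel Bay → 2:55 AM UTC (Aug 5).
Add 1 hour and 58 minutes leg 3 → 4:53 AM UTC.
Jakarta is UTC+7:00, so local arrival = 4:53 AM + 7:00 = 11:53 AM on Aug 5.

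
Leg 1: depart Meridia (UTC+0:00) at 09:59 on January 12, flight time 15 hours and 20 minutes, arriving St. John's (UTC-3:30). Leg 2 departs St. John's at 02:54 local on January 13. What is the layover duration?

5 hours 5 minutes

Meridia is at UTC+0, so departure is already 09:59 UTC on Jan 12.
Add 15 hours and 20 minutes flight time → 01:19 UTC (Jan 13).
St. John's is UTC−3:30, so local arrival = 01:19 − 3:30 = 21:49 on Jan 12.
Layover = 02:54 − 21:49 (+1 day) = 5 hours 5 minutes.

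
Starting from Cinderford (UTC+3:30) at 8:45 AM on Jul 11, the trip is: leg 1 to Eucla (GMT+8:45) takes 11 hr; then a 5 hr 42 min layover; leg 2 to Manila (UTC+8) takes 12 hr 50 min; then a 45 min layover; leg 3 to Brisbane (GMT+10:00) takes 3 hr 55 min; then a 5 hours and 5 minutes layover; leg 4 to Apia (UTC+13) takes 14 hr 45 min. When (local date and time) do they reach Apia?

Convert departure to UTC: 8:45 AM − 3:30 = 5:15 AM UTC on Jul 11.
Add 11 hours leg 1 → 4:15 PM UTC.
Add 5 hours and 42 minutes layover in Eucla → 9:57 PM UTC.
Add 12 hours 50 minutes leg 2 → 10:47 AM UTC (Jul 12).
Add 45 minutes layover in Manila → 11:32 AM UTC.
Add 3 hours and 55 minutes leg 3 → 3:27 PM UTC.
Add 5 hours 5 minutes layover in Brisbane → 8:32 PM UTC.
Add 14 hours and 45 minutes leg 4 → 11:17 AM UTC (Jul 13).
Apia is UTC+13:00, so local arrival = 11:17 AM + 13:00 = 12:17 AM on Jul 14.

12:17 AM on Jul 14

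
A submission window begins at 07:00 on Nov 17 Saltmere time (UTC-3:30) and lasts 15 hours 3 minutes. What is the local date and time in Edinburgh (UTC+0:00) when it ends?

Convert start to UTC: 07:00 + 3:30 = 10:30 UTC on Nov 17.
Add 15 hours 3 minutes duration → 01:33 UTC (Nov 18).
Edinburgh is UTC+0, so local end time is the same: 01:33 on Nov 18.

01:33 on Nov 18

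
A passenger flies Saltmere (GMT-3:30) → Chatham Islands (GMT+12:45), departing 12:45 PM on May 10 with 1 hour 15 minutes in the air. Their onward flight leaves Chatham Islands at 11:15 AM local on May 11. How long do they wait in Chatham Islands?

Convert departure to UTC: 12:45 PM + 3:30 = 4:15 PM UTC on May 10.
Add 1 hour and 15 minutes flight time → 5:30 PM UTC.
Chatham Islands is UTC+12:45, so local arrival = 5:30 PM + 12:45 = 6:15 AM on May 11.
Layover = 11:15 AM − 6:15 AM = 5 hours.

5 hours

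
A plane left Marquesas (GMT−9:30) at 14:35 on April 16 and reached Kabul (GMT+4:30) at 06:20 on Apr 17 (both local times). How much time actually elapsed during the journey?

Departure in UTC: 14:35 + 9:30 = 00:05 on Apr 17.
Arrival in UTC: 06:20 − 4:30 = 01:50 on Apr 17.
Elapsed = 01:50 − 00:05 = 1 hour 45 minutes.

1 hour 45 minutes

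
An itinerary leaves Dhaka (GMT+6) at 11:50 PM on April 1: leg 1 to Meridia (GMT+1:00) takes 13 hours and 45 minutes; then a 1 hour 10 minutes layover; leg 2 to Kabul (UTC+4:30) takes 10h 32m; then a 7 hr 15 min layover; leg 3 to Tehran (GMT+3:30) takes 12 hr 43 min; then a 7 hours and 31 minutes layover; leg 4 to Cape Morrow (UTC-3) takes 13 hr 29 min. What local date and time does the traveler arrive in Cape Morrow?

9:15 AM on April 4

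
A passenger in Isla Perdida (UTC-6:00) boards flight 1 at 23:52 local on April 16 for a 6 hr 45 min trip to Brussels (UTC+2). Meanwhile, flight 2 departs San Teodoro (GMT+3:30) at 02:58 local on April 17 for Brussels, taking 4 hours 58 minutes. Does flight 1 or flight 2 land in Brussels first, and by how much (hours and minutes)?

Flight 1 in UTC: 23:52 + 6:00 = 05:52 on Apr 17.
+6 hours 45 minutes → arrive 12:37 UTC on Apr 17.
Flight 2 in UTC: 02:58 − 3:30 = 23:28 on Apr 16.
+4 hours 58 minutes → arrive 04:26 UTC on Apr 17.
Flight 2 lands earlier by 8 hours 11 minutes.

the second, by 8 hours 11 minutes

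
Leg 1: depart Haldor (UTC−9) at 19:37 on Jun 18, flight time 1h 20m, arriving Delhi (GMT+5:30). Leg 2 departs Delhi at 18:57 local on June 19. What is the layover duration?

Convert departure to UTC: 19:37 + 9:00 = 04:37 UTC on Jun 19.
Add 1 hour 20 minutes flight time → 05:57 UTC.
Delhi is UTC+5:30, so local arrival = 05:57 + 5:30 = 11:27 on Jun 19.
Layover = 18:57 − 11:27 = 7 hours 30 minutes.

7 hours 30 minutes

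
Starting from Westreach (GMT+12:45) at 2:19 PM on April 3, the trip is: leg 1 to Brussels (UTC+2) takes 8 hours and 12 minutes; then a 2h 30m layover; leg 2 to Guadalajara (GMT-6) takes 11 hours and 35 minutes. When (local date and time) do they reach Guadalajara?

5:51 PM on Apr 3

Convert departure to UTC: 2:19 PM − 12:45 = 1:34 AM UTC on Apr 3.
Add 8 hours and 12 minutes leg 1 → 9:46 AM UTC.
Add 2 hours and 30 minutes layover in Brussels → 12:16 PM UTC.
Add 11 hours and 35 minutes leg 2 → 11:51 PM UTC.
Guadalajara is UTC−6:00, so local arrival = 11:51 PM − 6:00 = 5:51 PM on Apr 3.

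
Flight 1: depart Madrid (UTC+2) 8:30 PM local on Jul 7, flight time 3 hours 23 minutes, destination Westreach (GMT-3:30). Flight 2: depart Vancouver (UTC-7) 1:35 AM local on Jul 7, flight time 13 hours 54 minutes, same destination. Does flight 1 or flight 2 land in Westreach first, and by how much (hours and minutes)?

the first, by 36 minutes

Flight 1 in UTC: 8:30 PM − 2:00 = 6:30 PM on Jul 7.
+3 hours and 23 minutes → arrive 9:53 PM UTC on Jul 7.
Flight 2 in UTC: 1:35 AM + 7:00 = 8:35 AM on Jul 7.
+13 hours and 54 minutes → arrive 10:29 PM UTC on Jul 7.
Flight 1 lands earlier by 36 minutes.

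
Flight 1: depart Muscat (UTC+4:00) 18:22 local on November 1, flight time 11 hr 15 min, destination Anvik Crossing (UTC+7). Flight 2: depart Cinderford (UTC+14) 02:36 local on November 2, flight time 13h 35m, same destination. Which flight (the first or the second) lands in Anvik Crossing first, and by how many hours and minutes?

Flight 1 in UTC: 18:22 − 4:00 = 14:22 on Nov 1.
+11 hours and 15 minutes → arrive 01:37 UTC on Nov 2.
Flight 2 in UTC: 02:36 − 14:00 = 12:36 on Nov 1.
+13 hours and 35 minutes → arrive 02:11 UTC on Nov 2.
Flight 1 lands earlier by 34 minutes.

the first, by 34 minutes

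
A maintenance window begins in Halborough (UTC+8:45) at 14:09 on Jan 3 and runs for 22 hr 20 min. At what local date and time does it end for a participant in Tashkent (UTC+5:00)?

08:44 on January 4

Tashkent is 3:45 behind Halborough.
After 22 hours 20 minutes it is 12:29 (Jan 4) in Halborough.
Shift by the zone difference: 12:29 − 3:45 = 08:44 on Jan 4 in Tashkent.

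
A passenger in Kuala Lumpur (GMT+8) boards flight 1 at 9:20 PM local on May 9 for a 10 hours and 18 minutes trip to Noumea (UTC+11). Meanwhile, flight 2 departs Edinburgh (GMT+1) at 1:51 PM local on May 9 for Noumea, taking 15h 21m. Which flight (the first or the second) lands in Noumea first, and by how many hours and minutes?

the first, by 4 hours 34 minutes

Flight 1 in UTC: 9:20 PM − 8:00 = 1:20 PM on May 9.
+10 hours 18 minutes → arrive 11:38 PM UTC on May 9.
Flight 2 in UTC: 1:51 PM − 1:00 = 12:51 PM on May 9.
+15 hours 21 minutes → arrive 4:12 AM UTC on May 10.
Flight 1 lands earlier by 4 hours 34 minutes.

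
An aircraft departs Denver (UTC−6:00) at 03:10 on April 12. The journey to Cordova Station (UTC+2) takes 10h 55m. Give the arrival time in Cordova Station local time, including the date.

Convert departure to UTC: 03:10 + 6:00 = 09:10 UTC on Apr 12.
Add 10 hours and 55 minutes travel time → 20:05 UTC.
Cordova Station is UTC+2:00, so local arrival = 20:05 + 2:00 = 22:05 on Apr 12.

22:05 on April 12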